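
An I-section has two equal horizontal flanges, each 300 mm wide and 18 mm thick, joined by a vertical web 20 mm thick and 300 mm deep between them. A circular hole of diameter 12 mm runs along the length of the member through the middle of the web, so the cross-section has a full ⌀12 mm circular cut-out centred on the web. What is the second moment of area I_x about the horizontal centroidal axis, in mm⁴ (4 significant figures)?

I_x ≈ 3.183 × 10⁸ mm⁴

Break the section into simple shapes (no overlaps), measuring from the bottom-left corner of the bounding box.
Bottom flange: 300 × 18, A = 5 400 mm², y = 9 mm, Ī = 145 800 mm⁴.
Web: 20 × 300, A = 6 000 mm², y = 168 mm, Ī = 45 000 000 mm⁴.
Top flange: 300 × 18, A = 5 400 mm², y = 327 mm, Ī = 145 800 mm⁴.
Hole (subtracted): ⌀12, A = 113.097 mm², y = 168 mm, Ī = 1017.88 mm⁴.
By symmetry the centroid is at mid-height, ȳ = 168 mm.
Transfer each piece to the horizontal centroidal axis using Ī + A·d² with d = y − 168:
  bottom flange: d = -159 mm → contributes +136 663 200 mm⁴
  web: d = 0 mm → contributes +45 000 000 mm⁴
  top flange: d = 159 mm → contributes +136 663 200 mm⁴
  hole: d = 0 mm → contributes −1017.88 mm⁴
Total I = 318 325 382 mm⁴.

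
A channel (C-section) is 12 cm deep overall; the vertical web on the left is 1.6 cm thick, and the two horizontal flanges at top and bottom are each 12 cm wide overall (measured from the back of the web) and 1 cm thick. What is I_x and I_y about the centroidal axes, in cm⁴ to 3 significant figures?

I_x ≈ 861 cm⁴, I_y ≈ 551 cm⁴

Break the section into simple shapes (no overlaps), measuring from the bottom-left corner of the bounding box.
Web: 1.6 × 12, A = 19.2 cm², y = 6 cm, Ī = 230.4 cm⁴.
Top flange (beyond web): 10.4 × 1, A = 10.4 cm², y = 11.5 cm, Ī = 0.86667 cm⁴.
Bottom flange (beyond web): 10.4 × 1, A = 10.4 cm², y = 0.5 cm, Ī = 0.86667 cm⁴.
By symmetry the centroid is at mid-height, ȳ = 6 cm.
Transfer each piece to the centroidal x-axis using Ī + A·d² with d = y − 6:
  web: d = 0 cm → contributes +230.4 cm⁴
  top flange (beyond web): d = 5.5 cm → contributes +315.47 cm⁴
  bottom flange (beyond web): d = -5.5 cm → contributes +315.47 cm⁴
Total I = 861.33 cm⁴.
For the y-axis: x̄ = 3.92 cm.
Repeating about the centroidal y-axis gives I_y = 551 cm⁴.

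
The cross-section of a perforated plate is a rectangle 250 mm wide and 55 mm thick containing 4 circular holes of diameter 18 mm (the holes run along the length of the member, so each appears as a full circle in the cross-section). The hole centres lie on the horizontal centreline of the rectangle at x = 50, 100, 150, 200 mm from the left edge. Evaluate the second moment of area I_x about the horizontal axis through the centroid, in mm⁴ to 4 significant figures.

I_x ≈ 3.446 × 10⁶ mm⁴

Split into non-overlapping primitives; take the origin at the lower-left of the bounding box.
Plate: 250 × 55, A = 13 750 mm², y = 27.5 mm, Ī = 3 466 146 mm⁴.
Hole 1 (subtracted): ⌀18, A = 254.469 mm², y = 27.5 mm, Ī = 5 153 mm⁴.
Hole 2 (subtracted): ⌀18, A = 254.469 mm², y = 27.5 mm, Ī = 5 153 mm⁴.
Hole 3 (subtracted): ⌀18, A = 254.469 mm², y = 27.5 mm, Ī = 5 153 mm⁴.
Hole 4 (subtracted): ⌀18, A = 254.469 mm², y = 27.5 mm, Ī = 5 153 mm⁴.
By symmetry the centroid is at mid-height, ȳ = 27.5 mm.
All pieces are centred on the horizontal axis through the centroid, so I = ΣĪ (holes subtracted) = 3 445 534 mm⁴.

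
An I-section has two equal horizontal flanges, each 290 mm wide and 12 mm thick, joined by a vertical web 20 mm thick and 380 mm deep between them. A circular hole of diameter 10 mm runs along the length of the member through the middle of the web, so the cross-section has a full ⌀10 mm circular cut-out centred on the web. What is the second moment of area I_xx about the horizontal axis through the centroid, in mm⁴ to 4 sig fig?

I_xx ≈ 3.589 × 10⁸ mm⁴

Treat the section as a set of non-overlapping primitives; coordinates are from the bounding-box lower-left.
Bottom flange: 290 × 12, A = 3 480 mm², y = 6 mm, Ī = 41 760 mm⁴.
Web: 20 × 380, A = 7 600 mm², y = 202 mm, Ī = 91 453 333 mm⁴.
Top flange: 290 × 12, A = 3 480 mm², y = 398 mm, Ī = 41 760 mm⁴.
Hole (subtracted): ⌀10, A = 78.5398 mm², y = 202 mm, Ī = 490.874 mm⁴.
By symmetry the centroid is at mid-height, ȳ = 202 mm.
Transfer each piece to the horizontal axis through the centroid using Ī + A·d² with d = y − 202:
  bottom flange: d = -196 mm → contributes +133 729 440 mm⁴
  web: d = 0 mm → contributes +91 453 333 mm⁴
  top flange: d = 196 mm → contributes +133 729 440 mm⁴
  hole: d = 0 mm → contributes −490.874 mm⁴
Total I = 358 911 722 mm⁴.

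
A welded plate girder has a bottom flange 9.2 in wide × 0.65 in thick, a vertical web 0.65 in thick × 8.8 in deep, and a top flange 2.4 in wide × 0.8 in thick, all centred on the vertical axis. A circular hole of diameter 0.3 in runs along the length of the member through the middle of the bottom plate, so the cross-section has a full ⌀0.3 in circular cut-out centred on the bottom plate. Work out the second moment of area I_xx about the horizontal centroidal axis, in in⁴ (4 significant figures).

Treat the section as a set of non-overlapping primitives; coordinates are from the bounding-box lower-left.
Bottom plate: 9.2 × 0.65, A = 5.98 in², y = 0.325 in, Ī = 0.210546 in⁴.
Web plate: 0.65 × 8.8, A = 5.72 in², y = 5.05 in, Ī = 36.9131 in⁴.
Top plate: 2.4 × 0.8, A = 1.92 in², y = 9.85 in, Ī = 0.1024 in⁴.
Hole (subtracted): ⌀0.3, A = 0.0706858 in², y = 0.325 in, Ī = 0.000397608 in⁴.
Centroid: ȳ = ΣA·y / ΣA = 3.66945 in.
Transfer each piece to the horizontal centroidal axis using Ī + A·d² with d = y − 3.66945:
  bottom plate: d = -3.34445 in → contributes +67.0989 in⁴
  web plate: d = 1.38055 in → contributes +47.8149 in⁴
  top plate: d = 6.18055 in → contributes +73.4449 in⁴
  hole: d = -3.34445 in → contributes −0.791043 in⁴
Total I = 187.568 in⁴.

I_xx ≈ 187.6 in⁴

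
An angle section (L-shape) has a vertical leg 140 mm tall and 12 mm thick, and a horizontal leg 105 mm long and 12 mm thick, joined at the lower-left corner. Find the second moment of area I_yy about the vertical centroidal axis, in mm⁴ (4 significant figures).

Break the section into simple shapes (no overlaps), measuring from the bottom-left corner of the bounding box.
Vertical leg: 12 × 140, A = 1 680 mm², x = 6 mm, Ī = 20 160 mm⁴.
Horizontal leg (remainder): 93 × 12, A = 1 116 mm², x = 58.5 mm, Ī = 804 357 mm⁴.
Centroid: x̄ = ΣA·x / ΣA = 26.9549 mm.
Transfer each piece to the vertical centroidal axis using Ī + A·d² with d = x − 26.9549:
  vertical leg: d = -20.9549 mm → contributes +757 864 mm⁴
  horizontal leg (remainder): d = 31.5451 mm → contributes +1 914 879 mm⁴
Total I = 2 672 742 mm⁴.

I_yy ≈ 2.673 × 10⁶ mm⁴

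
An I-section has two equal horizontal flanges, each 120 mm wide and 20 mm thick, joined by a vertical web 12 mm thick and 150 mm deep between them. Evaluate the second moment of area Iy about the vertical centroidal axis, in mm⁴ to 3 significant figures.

Iy ≈ 5.78 × 10⁶ mm⁴

Treat the section as a set of non-overlapping primitives; coordinates are from the bounding-box lower-left.
Bottom flange: 120 × 20, A = 2 400 mm², x = 60 mm, Ī = 2 880 000 mm⁴.
Web: 12 × 150, A = 1 800 mm², x = 60 mm, Ī = 21 600 mm⁴.
Top flange: 120 × 20, A = 2 400 mm², x = 60 mm, Ī = 2 880 000 mm⁴.
By symmetry the centroid is at mid-width, x̄ = 60 mm.
All pieces are centred on the vertical centroidal axis, so I = ΣĪ = 5 781 600 mm⁴.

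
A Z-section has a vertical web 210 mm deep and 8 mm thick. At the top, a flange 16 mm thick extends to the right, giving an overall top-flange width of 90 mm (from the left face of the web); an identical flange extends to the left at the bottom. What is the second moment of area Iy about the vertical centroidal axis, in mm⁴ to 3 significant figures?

Iy ≈ 6.79 × 10⁶ mm⁴

Treat the section as a set of non-overlapping primitives; coordinates are from the bounding-box lower-left.
Web: 8 × 210, A = 1 680 mm², x = 86 mm, Ī = 8 960 mm⁴.
Top flange (beyond web): 82 × 16, A = 1 312 mm², x = 131 mm, Ī = 735 157 mm⁴.
Bottom flange (beyond web): 82 × 16, A = 1 312 mm², x = 41 mm, Ī = 735 157 mm⁴.
Centroid: x̄ = ΣA·x / ΣA = 86 mm.
Transfer each piece to the vertical centroidal axis using Ī + A·d² with d = x − 86:
  web: d = 0 mm → contributes +8 960 mm⁴
  top flange (beyond web): d = 45 mm → contributes +3 391 957 mm⁴
  bottom flange (beyond web): d = -45 mm → contributes +3 391 957 mm⁴
Total I = 6 792 875 mm⁴.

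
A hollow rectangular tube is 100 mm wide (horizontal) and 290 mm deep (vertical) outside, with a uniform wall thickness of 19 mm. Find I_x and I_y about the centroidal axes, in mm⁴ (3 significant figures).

I_x ≈ 1.21 × 10⁸ mm⁴, I_y ≈ 1.92 × 10⁷ mm⁴

Decompose the section into non-overlapping parts with the origin at the bottom-left of its bounding rectangle.
Outer rectangle: 100 × 290, A = 29 000 mm², y = 145 mm, Ī = 203 241 667 mm⁴.
Inner void (subtracted): 62 × 252, A = 15 624 mm², y = 145 mm, Ī = 82 682 208 mm⁴.
By symmetry the centroid is at mid-height, ȳ = 145 mm.
All pieces are centred on the centroidal x-axis, so I = ΣĪ (holes subtracted) = 120 559 459 mm⁴.
Repeating about the centroidal y-axis gives I_y = 19 161 779 mm⁴.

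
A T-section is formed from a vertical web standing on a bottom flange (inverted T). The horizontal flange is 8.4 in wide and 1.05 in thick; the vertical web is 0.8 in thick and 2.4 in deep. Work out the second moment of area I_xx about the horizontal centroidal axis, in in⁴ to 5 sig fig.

Treat the section as a set of non-overlapping primitives; coordinates are from the bounding-box lower-left.
Flange: 8.4 × 1.05, A = 8.82 in², y = 0.525 in, Ī = 0.8103375 in⁴.
Web: 0.8 × 2.4, A = 1.92 in², y = 2.25 in, Ī = 0.9216 in⁴.
Centroid: ȳ = ΣA·y / ΣA = 0.8333799 in.
Transfer each piece to the horizontal centroidal axis using Ī + A·d² with d = y − 0.8333799:
  flange: d = -0.3083799 in → contributes +1.649103 in⁴
  web: d = 1.41662 in → contributes +4.77468 in⁴
Total I = 6.423783 in⁴.

I_xx ≈ 6.4238 in⁴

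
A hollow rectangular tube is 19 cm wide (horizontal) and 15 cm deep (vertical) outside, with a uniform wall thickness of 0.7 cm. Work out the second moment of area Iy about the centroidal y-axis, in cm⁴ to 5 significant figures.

Iy ≈ 2395.1 cm⁴

Break the section into simple shapes (no overlaps), measuring from the bottom-left corner of the bounding box.
Outer rectangle: 19 × 15, A = 285 cm², x = 9.5 cm, Ī = 8573.75 cm⁴.
Inner void (subtracted): 17.6 × 13.6, A = 239.36 cm², x = 9.5 cm, Ī = 6178.679 cm⁴.
By symmetry the centroid is at mid-width, x̄ = 9.5 cm.
All pieces are centred on the centroidal y-axis, so I = ΣĪ (holes subtracted) = 2395.071 cm⁴.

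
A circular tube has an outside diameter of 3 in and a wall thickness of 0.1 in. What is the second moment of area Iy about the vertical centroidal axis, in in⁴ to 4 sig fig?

Split into non-overlapping primitives; take the origin at the lower-left of the bounding box.
Outer circle: ⌀3, A = 7.06858 in², x = 1.5 in, Ī = 3.97608 in⁴.
Bore (subtracted): ⌀2.8, A = 6.15752 in², x = 1.5 in, Ī = 3.01719 in⁴.
By symmetry the centroid is at mid-width, x̄ = 1.5 in.
All pieces are centred on the vertical centroidal axis, so I = ΣĪ (holes subtracted) = 0.958893 in⁴.

Iy ≈ 0.9589 in⁴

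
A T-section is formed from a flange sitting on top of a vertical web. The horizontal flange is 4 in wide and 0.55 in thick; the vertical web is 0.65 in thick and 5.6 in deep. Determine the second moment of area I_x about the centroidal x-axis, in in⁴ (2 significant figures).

Break the section into simple shapes (no overlaps), measuring from the bottom-left corner of the bounding box.
Flange: 4 × 0.55, A = 2.2 in², y = 5.875 in, Ī = 0.05546 in⁴.
Web: 0.65 × 5.6, A = 3.64 in², y = 2.8 in, Ī = 9.513 in⁴.
Centroid: ȳ = ΣA·y / ΣA = 3.958 in.
Transfer each piece to the centroidal x-axis using Ī + A·d² with d = y − 3.958:
  flange: d = 1.917 in → contributes +8.137 in⁴
  web: d = -1.158 in → contributes +14.4 in⁴
Total I = 22.53 in⁴.

I_x ≈ 23 in⁴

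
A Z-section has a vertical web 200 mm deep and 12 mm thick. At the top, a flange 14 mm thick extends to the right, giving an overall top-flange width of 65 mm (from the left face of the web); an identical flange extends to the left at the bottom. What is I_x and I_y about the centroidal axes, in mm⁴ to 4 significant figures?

Treat the section as a set of non-overlapping primitives; coordinates are from the bounding-box lower-left.
Web: 12 × 200, A = 2 400 mm², y = 100 mm, Ī = 8 000 000 mm⁴.
Top flange (beyond web): 53 × 14, A = 742 mm², y = 193 mm, Ī = 12119.3 mm⁴.
Bottom flange (beyond web): 53 × 14, A = 742 mm², y = 7 mm, Ī = 12119.3 mm⁴.
Centroid: ȳ = ΣA·y / ΣA = 100 mm.
Transfer each piece to the centroidal x-axis using Ī + A·d² with d = y − 100:
  web: d = 0 mm → contributes +8 000 000 mm⁴
  top flange (beyond web): d = 93 mm → contributes +6 429 677 mm⁴
  bottom flange (beyond web): d = -93 mm → contributes +6 429 677 mm⁴
Total I = 20 859 355 mm⁴.
For the y-axis: x̄ = 59 mm.
Repeating about the centroidal y-axis gives I_y = 1 943 655 mm⁴.

I_x ≈ 2.086 × 10⁷ mm⁴, I_y ≈ 1.944 × 10⁶ mm⁴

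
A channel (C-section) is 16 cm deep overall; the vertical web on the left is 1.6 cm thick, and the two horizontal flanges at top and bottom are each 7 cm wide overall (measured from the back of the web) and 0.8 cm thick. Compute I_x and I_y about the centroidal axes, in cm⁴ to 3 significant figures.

Treat the section as a set of non-overlapping primitives; coordinates are from the bounding-box lower-left.
Web: 1.6 × 16, A = 25.6 cm², y = 8 cm, Ī = 546.13 cm⁴.
Top flange (beyond web): 5.4 × 0.8, A = 4.32 cm², y = 15.6 cm, Ī = 0.2304 cm⁴.
Bottom flange (beyond web): 5.4 × 0.8, A = 4.32 cm², y = 0.4 cm, Ī = 0.2304 cm⁴.
By symmetry the centroid is at mid-height, ȳ = 8 cm.
Transfer each piece to the centroidal x-axis using Ī + A·d² with d = y − 8:
  web: d = 0 cm → contributes +546.13 cm⁴
  top flange (beyond web): d = 7.6 cm → contributes +249.75 cm⁴
  bottom flange (beyond web): d = -7.6 cm → contributes +249.75 cm⁴
Total I = 1045.6 cm⁴.
For the y-axis: x̄ = 1.6832 cm.
Repeating about the centroidal y-axis gives I_y = 105.59 cm⁴.

I_x ≈ 1050 cm⁴, I_y ≈ 106 cm⁴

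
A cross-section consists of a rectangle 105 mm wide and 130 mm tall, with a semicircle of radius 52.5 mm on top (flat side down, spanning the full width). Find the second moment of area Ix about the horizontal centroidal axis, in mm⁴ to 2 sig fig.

Ix ≈ 4.5 × 10⁷ mm⁴

Decompose the section into non-overlapping parts with the origin at the bottom-left of its bounding rectangle.
Rectangular body: 105 × 130, A = 13 650 mm², y = 65 mm, Ī = 19 223 750 mm⁴.
Semicircular cap: semicircle r = 52.5, A = 4 330 mm², y = 152.3 mm, Ī = 833 814 mm⁴.
Centroid: ȳ = ΣA·y / ΣA = 86.02 mm.
Transfer each piece to the horizontal centroidal axis using Ī + A·d² with d = y − 86.02:
  rectangular body: d = -21.02 mm → contributes +25 253 515 mm⁴
  semicircular cap: d = 66.26 mm → contributes +19 844 357 mm⁴
Total I = 45 097 872 mm⁴.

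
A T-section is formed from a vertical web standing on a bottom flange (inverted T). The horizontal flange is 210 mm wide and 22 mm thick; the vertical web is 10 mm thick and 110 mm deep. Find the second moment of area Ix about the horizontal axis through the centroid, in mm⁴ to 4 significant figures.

Split into non-overlapping primitives; take the origin at the lower-left of the bounding box.
Flange: 210 × 22, A = 4 620 mm², y = 11 mm, Ī = 186 340 mm⁴.
Web: 10 × 110, A = 1 100 mm², y = 77 mm, Ī = 1 109 167 mm⁴.
Centroid: ȳ = ΣA·y / ΣA = 23.6923 mm.
Transfer each piece to the horizontal axis through the centroid using Ī + A·d² with d = y − 23.6923:
  flange: d = -12.6923 mm → contributes +930 597 mm⁴
  web: d = 53.3077 mm → contributes +4 235 048 mm⁴
Total I = 5 165 645 mm⁴.

Ix ≈ 5.166 × 10⁶ mm⁴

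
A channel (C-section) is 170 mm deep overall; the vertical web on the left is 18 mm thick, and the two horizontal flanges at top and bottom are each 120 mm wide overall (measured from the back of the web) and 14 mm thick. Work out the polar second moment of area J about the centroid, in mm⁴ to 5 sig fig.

Split into non-overlapping primitives; take the origin at the lower-left of the bounding box.
Web: 18 × 170, A = 3 060 mm², y = 85 mm, Ī = 7 369 500 mm⁴.
Top flange (beyond web): 102 × 14, A = 1 428 mm², y = 163 mm, Ī = 23 324 mm⁴.
Bottom flange (beyond web): 102 × 14, A = 1 428 mm², y = 7 mm, Ī = 23 324 mm⁴.
By symmetry the centroid is at mid-height, ȳ = 85 mm.
Transfer each piece to the centroidal x-axis using Ī + A·d² with d = y − 85:
  web: d = 0 mm → contributes +7 369 500 mm⁴
  top flange (beyond web): d = 78 mm → contributes +8 711 276 mm⁴
  bottom flange (beyond web): d = -78 mm → contributes +8 711 276 mm⁴
Total I = 24 792 052 mm⁴.
For the y-axis: x̄ = 37.96552 mm.
Repeating about the centroidal y-axis gives I_y = 7 876 841 mm⁴.
Polar second moment: J = I_x + I_y = 32 668 893 mm⁴.

J ≈ 3.2669 × 10⁷ mm⁴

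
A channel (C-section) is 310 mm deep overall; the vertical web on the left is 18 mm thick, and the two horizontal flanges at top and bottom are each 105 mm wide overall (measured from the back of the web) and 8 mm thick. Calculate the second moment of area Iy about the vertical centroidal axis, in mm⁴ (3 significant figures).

Decompose the section into non-overlapping parts with the origin at the bottom-left of its bounding rectangle.
Web: 18 × 310, A = 5 580 mm², x = 9 mm, Ī = 150 660 mm⁴.
Top flange (beyond web): 87 × 8, A = 696 mm², x = 61.5 mm, Ī = 439 002 mm⁴.
Bottom flange (beyond web): 87 × 8, A = 696 mm², x = 61.5 mm, Ī = 439 002 mm⁴.
Centroid: x̄ = ΣA·x / ΣA = 19.482 mm.
Transfer each piece to the vertical centroidal axis using Ī + A·d² with d = x − 19.482:
  web: d = -10.482 mm → contributes +763 739 mm⁴
  top flange (beyond web): d = 42.018 mm → contributes +1 667 803 mm⁴
  bottom flange (beyond web): d = 42.018 mm → contributes +1 667 803 mm⁴
Total I = 4 099 345 mm⁴.

Iy ≈ 4.10 × 10⁶ mm⁴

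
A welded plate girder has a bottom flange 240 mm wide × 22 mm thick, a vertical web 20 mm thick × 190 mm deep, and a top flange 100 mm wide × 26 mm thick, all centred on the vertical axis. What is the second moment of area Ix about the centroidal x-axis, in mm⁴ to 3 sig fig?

Ix ≈ 9.48 × 10⁷ mm⁴

Decompose the section into non-overlapping parts with the origin at the bottom-left of its bounding rectangle.
Bottom plate: 240 × 22, A = 5 280 mm², y = 11 mm, Ī = 212 960 mm⁴.
Web plate: 20 × 190, A = 3 800 mm², y = 117 mm, Ī = 11 431 667 mm⁴.
Top plate: 100 × 26, A = 2 600 mm², y = 225 mm, Ī = 146 467 mm⁴.
Centroid: ȳ = ΣA·y / ΣA = 93.123 mm.
Transfer each piece to the centroidal x-axis using Ī + A·d² with d = y − 93.123:
  bottom plate: d = -82.123 mm → contributes +35 822 518 mm⁴
  web plate: d = 23.877 mm → contributes +13 598 037 mm⁴
  top plate: d = 131.88 mm → contributes +45 364 282 mm⁴
Total I = 94 784 836 mm⁴.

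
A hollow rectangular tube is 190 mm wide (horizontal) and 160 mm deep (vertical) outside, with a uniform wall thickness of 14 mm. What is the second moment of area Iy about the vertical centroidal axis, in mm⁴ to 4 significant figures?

Iy ≈ 4.469 × 10⁷ mm⁴

Split into non-overlapping primitives; take the origin at the lower-left of the bounding box.
Outer rectangle: 190 × 160, A = 30 400 mm², x = 95 mm, Ī = 91 453 333 mm⁴.
Inner void (subtracted): 162 × 132, A = 21 384 mm², x = 95 mm, Ī = 46 766 808 mm⁴.
By symmetry the centroid is at mid-width, x̄ = 95 mm.
All pieces are centred on the vertical centroidal axis, so I = ΣĪ (holes subtracted) = 44 686 525 mm⁴.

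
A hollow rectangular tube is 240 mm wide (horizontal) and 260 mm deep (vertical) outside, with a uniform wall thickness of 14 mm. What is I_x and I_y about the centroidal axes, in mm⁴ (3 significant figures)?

Split into non-overlapping primitives; take the origin at the lower-left of the bounding box.
Outer rectangle: 240 × 260, A = 62 400 mm², y = 130 mm, Ī = 351 520 000 mm⁴.
Inner void (subtracted): 212 × 232, A = 49 184 mm², y = 130 mm, Ī = 220 606 635 mm⁴.
By symmetry the centroid is at mid-height, ȳ = 130 mm.
All pieces are centred on the centroidal x-axis, so I = ΣĪ (holes subtracted) = 130 913 365 mm⁴.
Repeating about the centroidal y-axis gives I_y = 115 309 525 mm⁴.

I_x ≈ 1.31 × 10⁸ mm⁴, I_y ≈ 1.15 × 10⁸ mm⁴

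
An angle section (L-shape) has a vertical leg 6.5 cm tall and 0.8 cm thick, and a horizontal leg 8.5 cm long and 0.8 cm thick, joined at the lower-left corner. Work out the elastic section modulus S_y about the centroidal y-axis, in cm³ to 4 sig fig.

S_y ≈ 14.09 cm³

Treat the section as a set of non-overlapping primitives; coordinates are from the bounding-box lower-left.
Vertical leg: 0.8 × 6.5, A = 5.2 cm², x = 0.4 cm, Ī = 0.277333 cm⁴.
Horizontal leg (remainder): 7.7 × 0.8, A = 6.16 cm², x = 4.65 cm, Ī = 30.4355 cm⁴.
Centroid: x̄ = ΣA·x / ΣA = 2.70458 cm.
Transfer each piece to the centroidal y-axis using Ī + A·d² with d = x − 2.70458:
  vertical leg: d = -2.30458 cm → contributes +27.8949 cm⁴
  horizontal leg (remainder): d = 1.94542 cm → contributes +53.7491 cm⁴
Total I = 81.644 cm⁴.
Extreme fibre distance c = 5.79542 cm; S = I/c = 14.0877 cm³.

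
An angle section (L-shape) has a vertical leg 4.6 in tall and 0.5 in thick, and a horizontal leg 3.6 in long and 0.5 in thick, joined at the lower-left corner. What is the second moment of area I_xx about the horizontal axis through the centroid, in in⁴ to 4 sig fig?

I_xx ≈ 7.979 in⁴

Decompose the section into non-overlapping parts with the origin at the bottom-left of its bounding rectangle.
Vertical leg: 0.5 × 4.6, A = 2.3 in², y = 2.3 in, Ī = 4.05567 in⁴.
Horizontal leg (remainder): 3.1 × 0.5, A = 1.55 in², y = 0.25 in, Ī = 0.0322917 in⁴.
Centroid: ȳ = ΣA·y / ΣA = 1.47468 in.
Transfer each piece to the horizontal axis through the centroid using Ī + A·d² with d = y − 1.47468:
  vertical leg: d = 0.825325 in → contributes +5.62234 in⁴
  horizontal leg (remainder): d = -1.22468 in → contributes +2.35703 in⁴
Total I = 7.97936 in⁴.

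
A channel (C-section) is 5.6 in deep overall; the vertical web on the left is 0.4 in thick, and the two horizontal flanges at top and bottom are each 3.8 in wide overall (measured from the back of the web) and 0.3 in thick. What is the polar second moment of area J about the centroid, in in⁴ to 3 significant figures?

Break the section into simple shapes (no overlaps), measuring from the bottom-left corner of the bounding box.
Web: 0.4 × 5.6, A = 2.24 in², y = 2.8 in, Ī = 5.8539 in⁴.
Top flange (beyond web): 3.4 × 0.3, A = 1.02 in², y = 5.45 in, Ī = 0.00765 in⁴.
Bottom flange (beyond web): 3.4 × 0.3, A = 1.02 in², y = 0.15 in, Ī = 0.00765 in⁴.
By symmetry the centroid is at mid-height, ȳ = 2.8 in.
Transfer each piece to the centroidal x-axis using Ī + A·d² with d = y − 2.8:
  web: d = 0 in → contributes +5.8539 in⁴
  top flange (beyond web): d = 2.65 in → contributes +7.1706 in⁴
  bottom flange (beyond web): d = -2.65 in → contributes +7.1706 in⁴
Total I = 20.195 in⁴.
For the y-axis: x̄ = 1.1056 in.
Repeating about the centroidal y-axis gives I_y = 5.8493 in⁴.
Polar second moment: J = I_x + I_y = 26.044 in⁴.

J ≈ 26.0 in⁴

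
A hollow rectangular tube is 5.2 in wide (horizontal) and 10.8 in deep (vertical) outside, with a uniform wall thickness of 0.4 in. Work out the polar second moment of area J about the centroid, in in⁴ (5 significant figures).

J ≈ 234.77 in⁴

Treat the section as a set of non-overlapping primitives; coordinates are from the bounding-box lower-left.
Outer rectangle: 5.2 × 10.8, A = 56.16 in², y = 5.4 in, Ī = 545.8752 in⁴.
Inner void (subtracted): 4.4 × 10, A = 44 in², y = 5.4 in, Ī = 366.6667 in⁴.
By symmetry the centroid is at mid-height, ȳ = 5.4 in.
All pieces are centred on the centroidal x-axis, so I = ΣĪ (holes subtracted) = 179.2085 in⁴.
Repeating about the centroidal y-axis gives I_y = 55.56053 in⁴.
Polar second moment: J = I_x + I_y = 234.7691 in⁴.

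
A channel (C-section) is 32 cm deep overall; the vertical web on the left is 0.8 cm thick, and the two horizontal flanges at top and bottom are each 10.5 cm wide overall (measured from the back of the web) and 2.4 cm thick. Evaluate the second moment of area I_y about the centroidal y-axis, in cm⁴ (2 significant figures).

Split into non-overlapping primitives; take the origin at the lower-left of the bounding box.
Web: 0.8 × 32, A = 25.6 cm², x = 0.4 cm, Ī = 1.365 cm⁴.
Top flange (beyond web): 9.7 × 2.4, A = 23.28 cm², x = 5.65 cm, Ī = 182.5 cm⁴.
Bottom flange (beyond web): 9.7 × 2.4, A = 23.28 cm², x = 5.65 cm, Ī = 182.5 cm⁴.
Centroid: x̄ = ΣA·x / ΣA = 3.787 cm.
Transfer each piece to the centroidal y-axis using Ī + A·d² with d = x − 3.787:
  web: d = -3.387 cm → contributes +295.1 cm⁴
  top flange (beyond web): d = 1.863 cm → contributes +263.3 cm⁴
  bottom flange (beyond web): d = 1.863 cm → contributes +263.3 cm⁴
Total I = 821.7 cm⁴.

I_y ≈ 820 cm⁴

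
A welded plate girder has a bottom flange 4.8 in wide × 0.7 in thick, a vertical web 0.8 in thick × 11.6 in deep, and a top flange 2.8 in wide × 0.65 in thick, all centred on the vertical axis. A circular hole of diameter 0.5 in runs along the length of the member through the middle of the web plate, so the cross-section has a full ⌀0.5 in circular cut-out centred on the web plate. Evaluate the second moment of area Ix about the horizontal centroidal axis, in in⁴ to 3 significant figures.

Decompose the section into non-overlapping parts with the origin at the bottom-left of its bounding rectangle.
Bottom plate: 4.8 × 0.7, A = 3.36 in², y = 0.35 in, Ī = 0.1372 in⁴.
Web plate: 0.8 × 11.6, A = 9.28 in², y = 6.5 in, Ī = 104.06 in⁴.
Top plate: 2.8 × 0.65, A = 1.82 in², y = 12.625 in, Ī = 0.064079 in⁴.
Hole (subtracted): ⌀0.5, A = 0.19635 in², y = 6.5 in, Ī = 0.003068 in⁴.
Centroid: ȳ = ΣA·y / ΣA = 5.8328 in.
Transfer each piece to the horizontal centroidal axis using Ī + A·d² with d = y − 5.8328:
  bottom plate: d = -5.4828 in → contributes +101.14 in⁴
  web plate: d = 0.66719 in → contributes +108.19 in⁴
  top plate: d = 6.7922 in → contributes +84.028 in⁴
  hole: d = 0.66719 in → contributes −0.09047 in⁴
Total I = 293.27 in⁴.

Ix ≈ 293 in⁴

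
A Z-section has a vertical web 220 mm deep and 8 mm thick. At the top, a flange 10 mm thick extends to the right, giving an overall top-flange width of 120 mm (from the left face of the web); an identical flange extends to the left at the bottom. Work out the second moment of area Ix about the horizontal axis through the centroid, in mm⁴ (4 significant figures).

Decompose the section into non-overlapping parts with the origin at the bottom-left of its bounding rectangle.
Web: 8 × 220, A = 1 760 mm², y = 110 mm, Ī = 7 098 667 mm⁴.
Top flange (beyond web): 112 × 10, A = 1 120 mm², y = 215 mm, Ī = 9333.33 mm⁴.
Bottom flange (beyond web): 112 × 10, A = 1 120 mm², y = 5 mm, Ī = 9333.33 mm⁴.
Centroid: ȳ = ΣA·y / ΣA = 110 mm.
Transfer each piece to the horizontal axis through the centroid using Ī + A·d² with d = y − 110:
  web: d = 0 mm → contributes +7 098 667 mm⁴
  top flange (beyond web): d = 105 mm → contributes +12 357 333 mm⁴
  bottom flange (beyond web): d = -105 mm → contributes +12 357 333 mm⁴
Total I = 31 813 333 mm⁴.

Ix ≈ 3.181 × 10⁷ mm⁴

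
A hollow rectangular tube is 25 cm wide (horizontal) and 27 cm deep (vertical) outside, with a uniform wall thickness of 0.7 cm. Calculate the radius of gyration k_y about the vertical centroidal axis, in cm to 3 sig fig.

Treat the section as a set of non-overlapping primitives; coordinates are from the bounding-box lower-left.
Outer rectangle: 25 × 27, A = 675 cm², x = 12.5 cm, Ī = 35 156 cm⁴.
Inner void (subtracted): 23.6 × 25.6, A = 604.16 cm², x = 12.5 cm, Ī = 28 041 cm⁴.
By symmetry the centroid is at mid-width, x̄ = 12.5 cm.
All pieces are centred on the vertical centroidal axis, so I = ΣĪ (holes subtracted) = 7115.2 cm⁴.
Radius of gyration: k = √(I/A) = √(7115.2 / 70.84) = 10.022 cm.

k_y ≈ 10.0 cm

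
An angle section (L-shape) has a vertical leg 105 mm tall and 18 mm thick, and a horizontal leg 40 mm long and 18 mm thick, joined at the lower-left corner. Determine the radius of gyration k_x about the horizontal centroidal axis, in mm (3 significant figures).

k_x ≈ 32.2 mm

Decompose the section into non-overlapping parts with the origin at the bottom-left of its bounding rectangle.
Vertical leg: 18 × 105, A = 1 890 mm², y = 52.5 mm, Ī = 1 736 438 mm⁴.
Horizontal leg (remainder): 22 × 18, A = 396 mm², y = 9 mm, Ī = 10 692 mm⁴.
Centroid: ȳ = ΣA·y / ΣA = 44.965 mm.
Transfer each piece to the horizontal centroidal axis using Ī + A·d² with d = y − 44.965:
  vertical leg: d = 7.5354 mm → contributes +1 843 757 mm⁴
  horizontal leg (remainder): d = -35.965 mm → contributes +522 898 mm⁴
Total I = 2 366 655 mm⁴.
Radius of gyration: k = √(I/A) = √(2 366 655 / 2 286) = 32.176 mm.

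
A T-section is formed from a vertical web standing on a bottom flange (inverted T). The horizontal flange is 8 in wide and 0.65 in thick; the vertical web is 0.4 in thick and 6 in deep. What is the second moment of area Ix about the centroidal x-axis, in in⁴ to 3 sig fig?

Break the section into simple shapes (no overlaps), measuring from the bottom-left corner of the bounding box.
Flange: 8 × 0.65, A = 5.2 in², y = 0.325 in, Ī = 0.18308 in⁴.
Web: 0.4 × 6, A = 2.4 in², y = 3.65 in, Ī = 7.2 in⁴.
Centroid: ȳ = ΣA·y / ΣA = 1.375 in.
Transfer each piece to the centroidal x-axis using Ī + A·d² with d = y − 1.375:
  flange: d = -1.05 in → contributes +5.9161 in⁴
  web: d = 2.275 in → contributes +19.622 in⁴
Total I = 25.538 in⁴.

Ix ≈ 25.5 in⁴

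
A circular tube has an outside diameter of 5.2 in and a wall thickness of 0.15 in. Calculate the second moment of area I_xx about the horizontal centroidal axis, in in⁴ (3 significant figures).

Split into non-overlapping primitives; take the origin at the lower-left of the bounding box.
Outer circle: ⌀5.2, A = 21.237 in², y = 2.6 in, Ī = 35.891 in⁴.
Bore (subtracted): ⌀4.9, A = 18.857 in², y = 2.6 in, Ī = 28.298 in⁴.
By symmetry the centroid is at mid-height, ȳ = 2.6 in.
All pieces are centred on the horizontal centroidal axis, so I = ΣĪ (holes subtracted) = 7.5929 in⁴.

I_xx ≈ 7.59 in⁴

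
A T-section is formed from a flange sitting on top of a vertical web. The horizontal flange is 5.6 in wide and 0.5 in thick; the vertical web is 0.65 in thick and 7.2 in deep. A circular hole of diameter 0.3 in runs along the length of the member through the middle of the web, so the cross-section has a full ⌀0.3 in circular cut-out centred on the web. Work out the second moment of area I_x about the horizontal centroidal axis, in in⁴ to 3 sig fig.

I_x ≈ 46.1 in⁴

Break the section into simple shapes (no overlaps), measuring from the bottom-left corner of the bounding box.
Flange: 5.6 × 0.5, A = 2.8 in², y = 7.45 in, Ī = 0.058333 in⁴.
Web: 0.65 × 7.2, A = 4.68 in², y = 3.6 in, Ī = 20.218 in⁴.
Hole (subtracted): ⌀0.3, A = 0.070686 in², y = 3.6 in, Ī = 0.00039761 in⁴.
Centroid: ȳ = ΣA·y / ΣA = 5.0549 in.
Transfer each piece to the horizontal centroidal axis using Ī + A·d² with d = y − 5.0549:
  flange: d = 2.3951 in → contributes +16.12 in⁴
  web: d = -1.4549 in → contributes +30.124 in⁴
  hole: d = -1.4549 in → contributes −0.15003 in⁴
Total I = 46.094 in⁴.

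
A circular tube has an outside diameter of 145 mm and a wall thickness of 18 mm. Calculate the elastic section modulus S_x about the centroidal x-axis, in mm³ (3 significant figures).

S_x ≈ 2.04 × 10⁵ mm³

Break the section into simple shapes (no overlaps), measuring from the bottom-left corner of the bounding box.
Outer circle: ⌀145, A = 16 513 mm², y = 72.5 mm, Ī = 21 699 109 mm⁴.
Bore (subtracted): ⌀109, A = 9331.3 mm², y = 72.5 mm, Ī = 6 929 085 mm⁴.
By symmetry the centroid is at mid-height, ȳ = 72.5 mm.
All pieces are centred on the centroidal x-axis, so I = ΣĪ (holes subtracted) = 14 770 024 mm⁴.
Extreme fibre distance c = 72.5 mm; S = I/c = 203 724 mm³.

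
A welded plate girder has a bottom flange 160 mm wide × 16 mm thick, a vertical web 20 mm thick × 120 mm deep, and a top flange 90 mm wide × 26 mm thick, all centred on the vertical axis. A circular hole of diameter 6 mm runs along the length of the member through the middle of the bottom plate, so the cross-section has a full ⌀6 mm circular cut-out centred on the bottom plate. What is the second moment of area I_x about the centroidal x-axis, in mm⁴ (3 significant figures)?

Split into non-overlapping primitives; take the origin at the lower-left of the bounding box.
Bottom plate: 160 × 16, A = 2 560 mm², y = 8 mm, Ī = 54 613 mm⁴.
Web plate: 20 × 120, A = 2 400 mm², y = 76 mm, Ī = 2 880 000 mm⁴.
Top plate: 90 × 26, A = 2 340 mm², y = 149 mm, Ī = 131 820 mm⁴.
Hole (subtracted): ⌀6, A = 28.274 mm², y = 8 mm, Ī = 63.617 mm⁴.
Centroid: ȳ = ΣA·y / ΣA = 75.816 mm.
Transfer each piece to the centroidal x-axis using Ī + A·d² with d = y − 75.816:
  bottom plate: d = -67.816 mm → contributes +11 828 110 mm⁴
  web plate: d = 0.18391 mm → contributes +2 880 081 mm⁴
  top plate: d = 73.184 mm → contributes +12 664 590 mm⁴
  hole: d = -67.816 mm → contributes −130 098 mm⁴
Total I = 27 242 683 mm⁴.

I_x ≈ 2.72 × 10⁷ mm⁴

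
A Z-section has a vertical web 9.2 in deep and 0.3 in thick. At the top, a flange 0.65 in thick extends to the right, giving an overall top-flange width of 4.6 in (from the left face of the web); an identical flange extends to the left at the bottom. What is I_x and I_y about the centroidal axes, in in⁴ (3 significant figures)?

Break the section into simple shapes (no overlaps), measuring from the bottom-left corner of the bounding box.
Web: 0.3 × 9.2, A = 2.76 in², y = 4.6 in, Ī = 19.467 in⁴.
Top flange (beyond web): 4.3 × 0.65, A = 2.795 in², y = 8.875 in, Ī = 0.098407 in⁴.
Bottom flange (beyond web): 4.3 × 0.65, A = 2.795 in², y = 0.325 in, Ī = 0.098407 in⁴.
Centroid: ȳ = ΣA·y / ΣA = 4.6 in.
Transfer each piece to the centroidal x-axis using Ī + A·d² with d = y − 4.6:
  web: d = 0 in → contributes +19.467 in⁴
  top flange (beyond web): d = 4.275 in → contributes +51.179 in⁴
  bottom flange (beyond web): d = -4.275 in → contributes +51.179 in⁴
Total I = 121.82 in⁴.
For the y-axis: x̄ = 4.45 in.
Repeating about the centroidal y-axis gives I_y = 38.205 in⁴.

I_x ≈ 122 in⁴, I_y ≈ 38.2 in⁴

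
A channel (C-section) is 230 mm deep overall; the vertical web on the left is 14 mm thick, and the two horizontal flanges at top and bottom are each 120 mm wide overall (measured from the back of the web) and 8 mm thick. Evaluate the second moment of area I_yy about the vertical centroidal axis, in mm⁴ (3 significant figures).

I_yy ≈ 5.64 × 10⁶ mm⁴

Decompose the section into non-overlapping parts with the origin at the bottom-left of its bounding rectangle.
Web: 14 × 230, A = 3 220 mm², x = 7 mm, Ī = 52 593 mm⁴.
Top flange (beyond web): 106 × 8, A = 848 mm², x = 67 mm, Ī = 794 011 mm⁴.
Bottom flange (beyond web): 106 × 8, A = 848 mm², x = 67 mm, Ī = 794 011 mm⁴.
Centroid: x̄ = ΣA·x / ΣA = 27.7 mm.
Transfer each piece to the vertical centroidal axis using Ī + A·d² with d = x − 27.7:
  web: d = -20.7 mm → contributes +1 432 299 mm⁴
  top flange (beyond web): d = 39.3 mm → contributes +2 103 754 mm⁴
  bottom flange (beyond web): d = 39.3 mm → contributes +2 103 754 mm⁴
Total I = 5 639 808 mm⁴.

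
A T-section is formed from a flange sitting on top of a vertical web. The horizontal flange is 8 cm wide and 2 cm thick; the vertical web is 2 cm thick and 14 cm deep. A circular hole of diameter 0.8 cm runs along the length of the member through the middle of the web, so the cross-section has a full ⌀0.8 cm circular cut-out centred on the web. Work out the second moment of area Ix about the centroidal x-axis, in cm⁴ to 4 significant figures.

Decompose the section into non-overlapping parts with the origin at the bottom-left of its bounding rectangle.
Flange: 8 × 2, A = 16 cm², y = 15 cm, Ī = 5.33333 cm⁴.
Web: 2 × 14, A = 28 cm², y = 7 cm, Ī = 457.333 cm⁴.
Hole (subtracted): ⌀0.8, A = 0.502655 cm², y = 7 cm, Ī = 0.0201062 cm⁴.
Centroid: ȳ = ΣA·y / ΣA = 9.94271 cm.
Transfer each piece to the centroidal x-axis using Ī + A·d² with d = y − 9.94271:
  flange: d = 5.05729 cm → contributes +414.553 cm⁴
  web: d = -2.94271 cm → contributes +699.8 cm⁴
  hole: d = -2.94271 cm → contributes −4.37286 cm⁴
Total I = 1109.98 cm⁴.

Ix ≈ 1110 cm⁴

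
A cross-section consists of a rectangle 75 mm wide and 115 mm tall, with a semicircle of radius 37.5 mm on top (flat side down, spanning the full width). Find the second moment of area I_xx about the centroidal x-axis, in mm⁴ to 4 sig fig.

Decompose the section into non-overlapping parts with the origin at the bottom-left of its bounding rectangle.
Rectangular body: 75 × 115, A = 8 625 mm², y = 57.5 mm, Ī = 9 505 469 mm⁴.
Semicircular cap: semicircle r = 37.5, A = 2208.93 mm², y = 130.915 mm, Ī = 217 049 mm⁴.
Centroid: ȳ = ΣA·y / ΣA = 72.4687 mm.
Transfer each piece to the centroidal x-axis using Ī + A·d² with d = y − 72.4687:
  rectangular body: d = -14.9687 mm → contributes +11 438 003 mm⁴
  semicircular cap: d = 58.4468 mm → contributes +7 762 823 mm⁴
Total I = 19 200 826 mm⁴.

I_xx ≈ 1.920 × 10⁷ mm⁴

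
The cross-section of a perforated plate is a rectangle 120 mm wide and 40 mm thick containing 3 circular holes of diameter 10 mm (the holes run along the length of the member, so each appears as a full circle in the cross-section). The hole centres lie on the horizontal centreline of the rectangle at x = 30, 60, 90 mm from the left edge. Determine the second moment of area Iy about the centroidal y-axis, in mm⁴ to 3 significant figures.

Iy ≈ 5.62 × 10⁶ mm⁴

Split into non-overlapping primitives; take the origin at the lower-left of the bounding box.
Plate: 120 × 40, A = 4 800 mm², x = 60 mm, Ī = 5 760 000 mm⁴.
Hole 1 (subtracted): ⌀10, A = 78.54 mm², x = 30 mm, Ī = 490.87 mm⁴.
Hole 2 (subtracted): ⌀10, A = 78.54 mm², x = 60 mm, Ī = 490.87 mm⁴.
Hole 3 (subtracted): ⌀10, A = 78.54 mm², x = 90 mm, Ī = 490.87 mm⁴.
By symmetry the centroid is at mid-width, x̄ = 60 mm.
Transfer each piece to the centroidal y-axis using Ī + A·d² with d = x − 60:
  plate: d = 0 mm → contributes +5 760 000 mm⁴
  hole 1: d = -30 mm → contributes −71 177 mm⁴
  hole 2: d = 0 mm → contributes −490.87 mm⁴
  hole 3: d = 30 mm → contributes −71 177 mm⁴
Total I = 5 617 156 mm⁴.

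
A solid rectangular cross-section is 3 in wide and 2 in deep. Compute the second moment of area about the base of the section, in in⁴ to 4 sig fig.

I_base ≈ 8.000 in⁴

The section: 3 × 2, A = 6 in², y = 1 in, Ī = 2 in⁴.
Transfer it to the base of the section using Ī + A·d² with d = y − 0:
  the section: d = 1 in → contributes +8 in⁴
Total I = 8 in⁴.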